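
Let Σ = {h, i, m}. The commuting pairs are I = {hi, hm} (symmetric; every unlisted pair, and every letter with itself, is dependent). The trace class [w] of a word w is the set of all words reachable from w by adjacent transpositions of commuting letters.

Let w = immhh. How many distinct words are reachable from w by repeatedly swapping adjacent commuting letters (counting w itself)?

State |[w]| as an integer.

10

#0=i has no predecessor
#1=m depends on [0:i]
#2=m depends on [1:m]
#3=h has no predecessor
#4=h depends on [3:h]
sources: [0:i, 3:h]
N(rest) = Σ N(rest − s) over sources s of rest; N(one piece) = 1:
  size 1 → [2]=1  [4]=1
  size 2 → [1,2]=1  [2,4]=2  [3,4]=1
  size 3 → [0,1,2]=1  [1,2,4]=3  [2,3,4]=3
  first=0(i) contributes 6
  first=3(h) contributes 4
|[w]| = 10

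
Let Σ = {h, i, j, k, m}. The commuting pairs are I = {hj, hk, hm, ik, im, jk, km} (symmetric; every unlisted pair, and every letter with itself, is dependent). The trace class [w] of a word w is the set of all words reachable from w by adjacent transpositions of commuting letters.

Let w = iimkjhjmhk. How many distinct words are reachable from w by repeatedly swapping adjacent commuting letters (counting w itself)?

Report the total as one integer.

piece 0:i — minimal
piece 1:i rests on {0:i}
piece 2:m — minimal
piece 3:k — minimal
piece 4:j rests on {1:i, 2:m}
piece 5:h rests on {1:i}
piece 6:j rests on {4:j}
piece 7:m rests on {6:j}
piece 8:h rests on {5:h}
piece 9:k rests on {3:k}
minimal pieces: {0:i, 2:m, 3:k}
ways to finish when only these pieces remain (= sum over removing one remaining piece with nothing left below it):
  1 left: {7}→1  {8}→1  {9}→1
  2 left: {3,9}→1  {5,8}→1  {6,7}→1  {7,8}→2  {7,9}→2  {8,9}→2
  3 left: {3,7,9}→3  {3,8,9}→3  {4,6,7}→1  {5,7,8}→3  {5,8,9}→3  {6,7,8}→3  {6,7,9}→3  {7,8,9}→6
  4 left: {2,4,6,7}→1  {3,5,8,9}→6  {3,6,7,9}→6  {3,7,8,9}→12  {4,6,7,8}→4  {4,6,7,9}→4  {5,6,7,8}→6  {5,7,8,9}→12  {6,7,8,9}→12
  5 left: {2,4,6,7,8}→5  {2,4,6,7,9}→5  {3,4,6,7,9}→10  {3,5,7,8,9}→30  {3,6,7,8,9}→30  {4,5,6,7,8}→10  {4,6,7,8,9}→20  {5,6,7,8,9}→30
  6 left: {1,4,5,6,7,8}→10  {2,3,4,6,7,9}→15  {2,4,5,6,7,8}→15  {2,4,6,7,8,9}→30  {3,4,6,7,8,9}→60  {3,5,6,7,8,9}→90  {4,5,6,7,8,9}→60
  7 left: {0,1,4,5,6,7,8}→10  {1,2,4,5,6,7,8}→25  {1,4,5,6,7,8,9}→70  {2,3,4,6,7,8,9}→105  {2,4,5,6,7,8,9}→105  {3,4,5,6,7,8,9}→210
  8 left: {0,1,2,4,5,6,7,8}→35  {0,1,4,5,6,7,8,9}→80  {1,2,4,5,6,7,8,9}→200  {1,3,4,5,6,7,8,9}→280  {2,3,4,5,6,7,8,9}→420
  placing 0:i first → 900 extensions
  placing 2:m first → 360 extensions
  placing 3:k first → 315 extensions
total linear extensions = 1575

1575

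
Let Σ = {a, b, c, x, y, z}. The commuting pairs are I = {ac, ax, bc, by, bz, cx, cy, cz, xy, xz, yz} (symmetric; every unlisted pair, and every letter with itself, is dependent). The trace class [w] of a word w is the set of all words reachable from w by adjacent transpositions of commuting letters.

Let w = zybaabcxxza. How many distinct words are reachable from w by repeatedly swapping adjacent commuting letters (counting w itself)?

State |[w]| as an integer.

594

drop 0:z onto floor
drop 1:y onto floor
drop 2:b onto floor
drop 3:a onto {0:z, 1:y, 2:b}
drop 4:a onto {3:a}
drop 5:b onto {4:a}
drop 6:c onto floor
drop 7:x onto {5:b}
drop 8:x onto {7:x}
drop 9:z onto {4:a}
drop 10:a onto {5:b, 9:z}
ground layer = {0:z, 1:y, 2:b, 6:c}
drop-orders for the pieces not yet dropped (sum over which currently-grounded one goes next):
  1 to go: {6} 1  {8} 1  {10} 1
  2 to go: {6,8} 2  {6,10} 2  {7,8} 1  {8,10} 2  {9,10} 1
  3 to go: {6,7,8} 3  {6,8,10} 6  {6,9,10} 3  {7,8,10} 3  {8,9,10} 3
  4 to go: {5,7,8,10} 3  {6,7,8,10} 12  {6,8,9,10} 12  {7,8,9,10} 6
  5 to go: {5,6,7,8,10} 15  {5,7,8,9,10} 9  {6,7,8,9,10} 30
  6 to go: {4,5,7,8,9,10} 9  {5,6,7,8,9,10} 54
  7 to go: {3,4,5,7,8,9,10} 9  {4,5,6,7,8,9,10} 63
  8 to go: {0,3,4,5,7,8,9,10} 9  {1,3,4,5,7,8,9,10} 9  {2,3,4,5,7,8,9,10} 9  {3,4,5,6,7,8,9,10} 72
  9 to go: {0,1,3,4,5,7,8,9,10} 18  {0,2,3,4,5,7,8,9,10} 18  {0,3,4,5,6,7,8,9,10} 81  {1,2,3,4,5,7,8,9,10} 18  {1,3,4,5,6,7,8,9,10} 81  {2,3,4,5,6,7,8,9,10} 81
  if 0:z drops first: 180 orders
  if 1:y drops first: 180 orders
  if 2:b drops first: 180 orders
  if 6:c drops first: 54 orders
heap linearizations: 594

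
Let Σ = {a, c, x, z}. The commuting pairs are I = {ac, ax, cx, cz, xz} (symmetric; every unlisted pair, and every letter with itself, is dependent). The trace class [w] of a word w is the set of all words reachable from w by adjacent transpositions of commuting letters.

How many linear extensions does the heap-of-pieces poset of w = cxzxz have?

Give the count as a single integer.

0(c) covers ∅
1(x) covers ∅
2(z) covers ∅
3(x) covers 1:x
4(z) covers 2:z
floor of heap: 0:c, 1:x, 2:z
completions by unplaced set U, small U first (add the entries for U minus each lowest piece of U):
  |U|=1: {0}:1  {3}:1  {4}:1
  |U|=2: {0,3}:2  {0,4}:2  {1,3}:1  {2,4}:1  {3,4}:2
  |U|=3: {0,1,3}:3  {0,2,4}:3  {0,3,4}:6  {1,3,4}:3  {2,3,4}:3
  start at 0(c): 6
  start at 1(x): 12
  start at 2(z): 12
sum over floor = 30

30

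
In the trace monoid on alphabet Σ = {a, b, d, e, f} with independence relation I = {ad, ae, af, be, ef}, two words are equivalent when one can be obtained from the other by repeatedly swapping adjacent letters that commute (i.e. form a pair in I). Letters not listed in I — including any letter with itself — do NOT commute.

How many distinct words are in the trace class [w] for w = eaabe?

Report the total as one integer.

10

#0=e has no predecessor
#1=a has no predecessor
#2=a depends on [1:a]
#3=b depends on [2:a]
#4=e depends on [0:e]
sources: [0:e, 1:a]
N(rest) = Σ N(rest − s) over sources s of rest; N(one piece) = 1:
  size 1 → [3]=1  [4]=1
  size 2 → [0,4]=1  [2,3]=1  [3,4]=2
  size 3 → [0,3,4]=3  [1,2,3]=1  [2,3,4]=3
  first=0(e) contributes 4
  first=1(a) contributes 6
|[w]| = 10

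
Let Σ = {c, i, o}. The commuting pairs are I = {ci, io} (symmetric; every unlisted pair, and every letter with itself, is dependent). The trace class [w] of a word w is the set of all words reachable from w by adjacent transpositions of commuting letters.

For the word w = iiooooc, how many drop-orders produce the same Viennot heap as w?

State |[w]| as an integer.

21

0(i) covers ∅
1(i) covers 0:i
2(o) covers ∅
3(o) covers 2:o
4(o) covers 3:o
5(o) covers 4:o
6(c) covers 5:o
floor of heap: 0:i, 2:o
completions by unplaced set U, small U first (add the entries for U minus each lowest piece of U):
  |U|=1: {1}:1  {6}:1
  |U|=2: {0,1}:1  {1,6}:2  {5,6}:1
  |U|=3: {0,1,6}:3  {1,5,6}:3  {4,5,6}:1
  |U|=4: {0,1,5,6}:6  {1,4,5,6}:4  {3,4,5,6}:1
  |U|=5: {0,1,4,5,6}:10  {1,3,4,5,6}:5  {2,3,4,5,6}:1
  start at 0(i): 6
  start at 2(o): 15
sum over floor = 21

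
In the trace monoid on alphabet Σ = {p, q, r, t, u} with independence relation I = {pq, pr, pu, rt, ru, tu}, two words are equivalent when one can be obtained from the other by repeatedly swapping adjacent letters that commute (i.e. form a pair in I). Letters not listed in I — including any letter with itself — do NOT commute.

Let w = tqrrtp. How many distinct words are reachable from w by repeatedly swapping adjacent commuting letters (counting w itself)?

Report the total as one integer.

6

drop 0:t onto floor
drop 1:q onto {0:t}
drop 2:r onto {1:q}
drop 3:r onto {2:r}
drop 4:t onto {1:q}
drop 5:p onto {4:t}
ground layer = {0:t}
drop-orders for the pieces not yet dropped (sum over which currently-grounded one goes next):
  1 to go: {3} 1  {5} 1
  2 to go: {2,3} 1  {3,5} 2  {4,5} 1
  3 to go: {2,3,5} 3  {3,4,5} 3
  4 to go: {2,3,4,5} 6
  if 0:t drops first: 6 orders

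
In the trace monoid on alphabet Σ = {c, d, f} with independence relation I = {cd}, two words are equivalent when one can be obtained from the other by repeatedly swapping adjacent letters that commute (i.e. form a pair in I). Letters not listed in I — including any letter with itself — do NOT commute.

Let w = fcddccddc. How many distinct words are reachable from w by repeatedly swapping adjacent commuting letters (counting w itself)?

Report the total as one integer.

70

0(f) covers ∅
1(c) covers 0:f
2(d) covers 0:f
3(d) covers 2:d
4(c) covers 1:c
5(c) covers 4:c
6(d) covers 3:d
7(d) covers 6:d
8(c) covers 5:c
floor of heap: 0:f
completions by unplaced set U, small U first (add the entries for U minus each lowest piece of U):
  |U|=1: {7}:1  {8}:1
  |U|=2: {5,8}:1  {6,7}:1  {7,8}:2
  |U|=3: {3,6,7}:1  {4,5,8}:1  {5,7,8}:3  {6,7,8}:3
  |U|=4: {1,4,5,8}:1  {2,3,6,7}:1  {3,6,7,8}:4  {4,5,7,8}:4  {5,6,7,8}:6
  |U|=5: {1,4,5,7,8}:5  {2,3,6,7,8}:5  {3,5,6,7,8}:10  {4,5,6,7,8}:10
  |U|=6: {1,4,5,6,7,8}:15  {2,3,5,6,7,8}:15  {3,4,5,6,7,8}:20
  |U|=7: {1,3,4,5,6,7,8}:35  {2,3,4,5,6,7,8}:35
  start at 0(f): 70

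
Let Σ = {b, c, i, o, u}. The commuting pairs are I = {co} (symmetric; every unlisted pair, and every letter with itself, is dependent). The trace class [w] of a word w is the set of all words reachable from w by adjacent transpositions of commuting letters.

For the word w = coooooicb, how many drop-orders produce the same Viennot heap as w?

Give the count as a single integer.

piece 0:c — minimal
piece 1:o — minimal
piece 2:o rests on {1:o}
piece 3:o rests on {2:o}
piece 4:o rests on {3:o}
piece 5:o rests on {4:o}
piece 6:i rests on {0:c, 5:o}
piece 7:c rests on {6:i}
piece 8:b rests on {7:c}
minimal pieces: {0:c, 1:o}
ways to finish when only these pieces remain (= sum over removing one remaining piece with nothing left below it):
  1 left: {8}→1
  2 left: {7,8}→1
  3 left: {6,7,8}→1
  4 left: {0,6,7,8}→1  {5,6,7,8}→1
  5 left: {0,5,6,7,8}→2  {4,5,6,7,8}→1
  6 left: {0,4,5,6,7,8}→3  {3,4,5,6,7,8}→1
  7 left: {0,3,4,5,6,7,8}→4  {2,3,4,5,6,7,8}→1
  placing 0:c first → 1 extensions
  placing 1:o first → 5 extensions
total linear extensions = 6

6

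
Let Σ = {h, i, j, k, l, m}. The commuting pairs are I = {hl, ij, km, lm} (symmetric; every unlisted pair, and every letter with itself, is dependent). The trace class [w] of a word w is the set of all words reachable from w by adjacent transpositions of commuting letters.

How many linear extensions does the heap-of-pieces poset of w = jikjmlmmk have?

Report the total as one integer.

0(j) covers ∅
1(i) covers ∅
2(k) covers 0:j, 1:i
3(j) covers 2:k
4(m) covers 3:j
5(l) covers 3:j
6(m) covers 4:m
7(m) covers 6:m
8(k) covers 5:l
floor of heap: 0:j, 1:i
completions by unplaced set U, small U first (add the entries for U minus each lowest piece of U):
  |U|=1: {7}:1  {8}:1
  |U|=2: {5,8}:1  {6,7}:1  {7,8}:2
  |U|=3: {4,6,7}:1  {5,7,8}:3  {6,7,8}:3
  |U|=4: {4,6,7,8}:4  {5,6,7,8}:6
  |U|=5: {4,5,6,7,8}:10
  |U|=6: {3,4,5,6,7,8}:10
  |U|=7: {2,3,4,5,6,7,8}:10
  start at 0(j): 10
  start at 1(i): 10
sum over floor = 20

20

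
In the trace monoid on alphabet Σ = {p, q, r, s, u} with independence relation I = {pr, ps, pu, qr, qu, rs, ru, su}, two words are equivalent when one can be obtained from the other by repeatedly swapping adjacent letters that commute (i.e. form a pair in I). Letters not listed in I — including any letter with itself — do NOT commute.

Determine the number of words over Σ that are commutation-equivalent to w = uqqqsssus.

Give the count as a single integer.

piece 0:u — minimal
piece 1:q — minimal
piece 2:q rests on {1:q}
piece 3:q rests on {2:q}
piece 4:s rests on {3:q}
piece 5:s rests on {4:s}
piece 6:s rests on {5:s}
piece 7:u rests on {0:u}
piece 8:s rests on {6:s}
minimal pieces: {0:u, 1:q}
ways to finish when only these pieces remain (= sum over removing one remaining piece with nothing left below it):
  1 left: {7}→1  {8}→1
  2 left: {0,7}→1  {6,8}→1  {7,8}→2
  3 left: {0,7,8}→3  {5,6,8}→1  {6,7,8}→3
  4 left: {0,6,7,8}→6  {4,5,6,8}→1  {5,6,7,8}→4
  5 left: {0,5,6,7,8}→10  {3,4,5,6,8}→1  {4,5,6,7,8}→5
  6 left: {0,4,5,6,7,8}→15  {2,3,4,5,6,8}→1  {3,4,5,6,7,8}→6
  7 left: {0,3,4,5,6,7,8}→21  {1,2,3,4,5,6,8}→1  {2,3,4,5,6,7,8}→7
  placing 0:u first → 8 extensions
  placing 1:q first → 28 extensions
total linear extensions = 36

36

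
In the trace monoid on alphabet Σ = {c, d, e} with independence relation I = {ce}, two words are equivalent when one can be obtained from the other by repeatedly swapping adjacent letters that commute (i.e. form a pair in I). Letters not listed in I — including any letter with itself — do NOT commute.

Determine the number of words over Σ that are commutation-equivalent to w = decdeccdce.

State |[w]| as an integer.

drop 0:d onto floor
drop 1:e onto {0:d}
drop 2:c onto {0:d}
drop 3:d onto {1:e, 2:c}
drop 4:e onto {3:d}
drop 5:c onto {3:d}
drop 6:c onto {5:c}
drop 7:d onto {4:e, 6:c}
drop 8:c onto {7:d}
drop 9:e onto {7:d}
ground layer = {0:d}
drop-orders for the pieces not yet dropped (sum over which currently-grounded one goes next):
  1 to go: {8} 1  {9} 1
  2 to go: {8,9} 2
  3 to go: {7,8,9} 2
  4 to go: {4,7,8,9} 2  {6,7,8,9} 2
  5 to go: {4,6,7,8,9} 4  {5,6,7,8,9} 2
  6 to go: {4,5,6,7,8,9} 6
  7 to go: {3,4,5,6,7,8,9} 6
  8 to go: {1,3,4,5,6,7,8,9} 6  {2,3,4,5,6,7,8,9} 6
  if 0:d drops first: 12 orders

12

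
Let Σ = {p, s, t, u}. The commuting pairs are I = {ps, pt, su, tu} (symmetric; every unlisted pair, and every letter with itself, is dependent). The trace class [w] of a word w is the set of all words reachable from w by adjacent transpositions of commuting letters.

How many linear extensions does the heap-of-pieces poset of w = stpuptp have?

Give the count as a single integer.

0(s) covers ∅
1(t) covers 0:s
2(p) covers ∅
3(u) covers 2:p
4(p) covers 3:u
5(t) covers 1:t
6(p) covers 4:p
floor of heap: 0:s, 2:p
completions by unplaced set U, small U first (add the entries for U minus each lowest piece of U):
  |U|=1: {5}:1  {6}:1
  |U|=2: {1,5}:1  {4,6}:1  {5,6}:2
  |U|=3: {0,1,5}:1  {1,5,6}:3  {3,4,6}:1  {4,5,6}:3
  |U|=4: {0,1,5,6}:4  {1,4,5,6}:6  {2,3,4,6}:1  {3,4,5,6}:4
  |U|=5: {0,1,4,5,6}:10  {1,3,4,5,6}:10  {2,3,4,5,6}:5
  start at 0(s): 15
  start at 2(p): 20
sum over floor = 35

35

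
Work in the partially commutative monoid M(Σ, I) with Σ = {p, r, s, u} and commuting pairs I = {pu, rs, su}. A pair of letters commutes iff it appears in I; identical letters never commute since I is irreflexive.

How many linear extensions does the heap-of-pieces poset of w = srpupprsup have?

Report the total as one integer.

#0=s has no predecessor
#1=r has no predecessor
#2=p depends on [0:s, 1:r]
#3=u depends on [1:r]
#4=p depends on [2:p]
#5=p depends on [4:p]
#6=r depends on [3:u, 5:p]
#7=s depends on [5:p]
#8=u depends on [6:r]
#9=p depends on [6:r, 7:s]
sources: [0:s, 1:r]
N(rest) = Σ N(rest − s) over sources s of rest; N(one piece) = 1:
  size 1 → [8]=1  [9]=1
  size 2 → [7,9]=1  [8,9]=2
  size 3 → [6,8,9]=2  [7,8,9]=3
  size 4 → [3,6,8,9]=2  [6,7,8,9]=5
  size 5 → [3,6,7,8,9]=7  [5,6,7,8,9]=5
  size 6 → [3,5,6,7,8,9]=12  [4,5,6,7,8,9]=5
  size 7 → [2,4,5,6,7,8,9]=5  [3,4,5,6,7,8,9]=17
  size 8 → [0,2,4,5,6,7,8,9]=5  [2,3,4,5,6,7,8,9]=22
  first=0(s) contributes 22
  first=1(r) contributes 27
|[w]| = 49

49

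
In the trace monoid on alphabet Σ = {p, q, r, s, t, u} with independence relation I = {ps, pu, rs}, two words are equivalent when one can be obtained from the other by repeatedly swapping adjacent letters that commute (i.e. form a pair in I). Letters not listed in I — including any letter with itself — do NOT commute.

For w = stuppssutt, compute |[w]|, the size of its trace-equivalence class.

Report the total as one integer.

0(s) covers ∅
1(t) covers 0:s
2(u) covers 1:t
3(p) covers 1:t
4(p) covers 3:p
5(s) covers 2:u
6(s) covers 5:s
7(u) covers 6:s
8(t) covers 4:p, 7:u
9(t) covers 8:t
floor of heap: 0:s
completions by unplaced set U, small U first (add the entries for U minus each lowest piece of U):
  |U|=1: {9}:1
  |U|=2: {8,9}:1
  |U|=3: {4,8,9}:1  {7,8,9}:1
  |U|=4: {3,4,8,9}:1  {4,7,8,9}:2  {6,7,8,9}:1
  |U|=5: {3,4,7,8,9}:3  {4,6,7,8,9}:3  {5,6,7,8,9}:1
  |U|=6: {2,5,6,7,8,9}:1  {3,4,6,7,8,9}:6  {4,5,6,7,8,9}:4
  |U|=7: {2,4,5,6,7,8,9}:5  {3,4,5,6,7,8,9}:10
  |U|=8: {2,3,4,5,6,7,8,9}:15
  start at 0(s): 15

15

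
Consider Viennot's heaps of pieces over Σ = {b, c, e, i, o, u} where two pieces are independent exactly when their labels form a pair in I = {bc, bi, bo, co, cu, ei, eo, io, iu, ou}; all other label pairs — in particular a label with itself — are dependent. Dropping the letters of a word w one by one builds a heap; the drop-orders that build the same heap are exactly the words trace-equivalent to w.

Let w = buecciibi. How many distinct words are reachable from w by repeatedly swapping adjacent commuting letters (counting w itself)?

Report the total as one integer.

piece 0:b — minimal
piece 1:u rests on {0:b}
piece 2:e rests on {1:u}
piece 3:c rests on {2:e}
piece 4:c rests on {3:c}
piece 5:i rests on {4:c}
piece 6:i rests on {5:i}
piece 7:b rests on {2:e}
piece 8:i rests on {6:i}
minimal pieces: {0:b}
ways to finish when only these pieces remain (= sum over removing one remaining piece with nothing left below it):
  1 left: {7}→1  {8}→1
  2 left: {6,8}→1  {7,8}→2
  3 left: {5,6,8}→1  {6,7,8}→3
  4 left: {4,5,6,8}→1  {5,6,7,8}→4
  5 left: {3,4,5,6,8}→1  {4,5,6,7,8}→5
  6 left: {3,4,5,6,7,8}→6
  7 left: {2,3,4,5,6,7,8}→6
  placing 0:b first → 6 extensions

6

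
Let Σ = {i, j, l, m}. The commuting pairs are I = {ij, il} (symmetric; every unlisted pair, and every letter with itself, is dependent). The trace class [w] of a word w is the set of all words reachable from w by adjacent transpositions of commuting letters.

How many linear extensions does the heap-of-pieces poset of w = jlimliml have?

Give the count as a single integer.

6

0(j) covers ∅
1(l) covers 0:j
2(i) covers ∅
3(m) covers 1:l, 2:i
4(l) covers 3:m
5(i) covers 3:m
6(m) covers 4:l, 5:i
7(l) covers 6:m
floor of heap: 0:j, 2:i
completions by unplaced set U, small U first (add the entries for U minus each lowest piece of U):
  |U|=1: {7}:1
  |U|=2: {6,7}:1
  |U|=3: {4,6,7}:1  {5,6,7}:1
  |U|=4: {4,5,6,7}:2
  |U|=5: {3,4,5,6,7}:2
  |U|=6: {1,3,4,5,6,7}:2  {2,3,4,5,6,7}:2
  start at 0(j): 4
  start at 2(i): 2
sum over floor = 6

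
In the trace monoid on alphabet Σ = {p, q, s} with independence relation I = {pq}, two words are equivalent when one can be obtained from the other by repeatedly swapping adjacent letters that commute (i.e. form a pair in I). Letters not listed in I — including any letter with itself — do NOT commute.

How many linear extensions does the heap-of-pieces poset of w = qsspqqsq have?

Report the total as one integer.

3

#0=q has no predecessor
#1=s depends on [0:q]
#2=s depends on [1:s]
#3=p depends on [2:s]
#4=q depends on [2:s]
#5=q depends on [4:q]
#6=s depends on [3:p, 5:q]
#7=q depends on [6:s]
sources: [0:q]
N(rest) = Σ N(rest − s) over sources s of rest; N(one piece) = 1:
  size 1 → [7]=1
  size 2 → [6,7]=1
  size 3 → [3,6,7]=1  [5,6,7]=1
  size 4 → [3,5,6,7]=2  [4,5,6,7]=1
  size 5 → [3,4,5,6,7]=3
  size 6 → [2,3,4,5,6,7]=3
  first=0(q) contributes 3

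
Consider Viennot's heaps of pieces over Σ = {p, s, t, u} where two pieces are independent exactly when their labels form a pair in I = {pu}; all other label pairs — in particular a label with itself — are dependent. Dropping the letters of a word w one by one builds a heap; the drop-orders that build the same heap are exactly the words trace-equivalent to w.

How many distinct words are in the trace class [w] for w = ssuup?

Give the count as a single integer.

3

#0=s has no predecessor
#1=s depends on [0:s]
#2=u depends on [1:s]
#3=u depends on [2:u]
#4=p depends on [1:s]
sources: [0:s]
N(rest) = Σ N(rest − s) over sources s of rest; N(one piece) = 1:
  size 1 → [3]=1  [4]=1
  size 2 → [2,3]=1  [3,4]=2
  size 3 → [2,3,4]=3
  first=0(s) contributes 3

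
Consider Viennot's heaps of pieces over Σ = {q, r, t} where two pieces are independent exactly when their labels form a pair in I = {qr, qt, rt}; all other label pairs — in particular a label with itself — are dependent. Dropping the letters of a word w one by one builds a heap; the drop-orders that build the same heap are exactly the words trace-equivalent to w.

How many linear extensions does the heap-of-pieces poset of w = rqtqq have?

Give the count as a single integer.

20

0(r) covers ∅
1(q) covers ∅
2(t) covers ∅
3(q) covers 1:q
4(q) covers 3:q
floor of heap: 0:r, 1:q, 2:t
completions by unplaced set U, small U first (add the entries for U minus each lowest piece of U):
  |U|=1: {0}:1  {2}:1  {4}:1
  |U|=2: {0,2}:2  {0,4}:2  {2,4}:2  {3,4}:1
  |U|=3: {0,2,4}:6  {0,3,4}:3  {1,3,4}:1  {2,3,4}:3
  start at 0(r): 4
  start at 1(q): 12
  start at 2(t): 4
sum over floor = 20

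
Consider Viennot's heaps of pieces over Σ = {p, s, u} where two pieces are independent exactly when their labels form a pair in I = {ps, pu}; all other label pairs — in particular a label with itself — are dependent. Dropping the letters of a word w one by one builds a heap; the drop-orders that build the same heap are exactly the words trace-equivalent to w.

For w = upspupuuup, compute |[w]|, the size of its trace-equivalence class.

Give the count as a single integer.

210

drop 0:u onto floor
drop 1:p onto floor
drop 2:s onto {0:u}
drop 3:p onto {1:p}
drop 4:u onto {2:s}
drop 5:p onto {3:p}
drop 6:u onto {4:u}
drop 7:u onto {6:u}
drop 8:u onto {7:u}
drop 9:p onto {5:p}
ground layer = {0:u, 1:p}
drop-orders for the pieces not yet dropped (sum over which currently-grounded one goes next):
  1 to go: {8} 1  {9} 1
  2 to go: {5,9} 1  {7,8} 1  {8,9} 2
  3 to go: {3,5,9} 1  {5,8,9} 3  {6,7,8} 1  {7,8,9} 3
  4 to go: {1,3,5,9} 1  {3,5,8,9} 4  {4,6,7,8} 1  {5,7,8,9} 6  {6,7,8,9} 4
  5 to go: {1,3,5,8,9} 5  {2,4,6,7,8} 1  {3,5,7,8,9} 10  {4,6,7,8,9} 5  {5,6,7,8,9} 10
  6 to go: {0,2,4,6,7,8} 1  {1,3,5,7,8,9} 15  {2,4,6,7,8,9} 6  {3,5,6,7,8,9} 20  {4,5,6,7,8,9} 15
  7 to go: {0,2,4,6,7,8,9} 7  {1,3,5,6,7,8,9} 35  {2,4,5,6,7,8,9} 21  {3,4,5,6,7,8,9} 35
  8 to go: {0,2,4,5,6,7,8,9} 28  {1,3,4,5,6,7,8,9} 70  {2,3,4,5,6,7,8,9} 56
  if 0:u drops first: 126 orders
  if 1:p drops first: 84 orders
heap linearizations: 210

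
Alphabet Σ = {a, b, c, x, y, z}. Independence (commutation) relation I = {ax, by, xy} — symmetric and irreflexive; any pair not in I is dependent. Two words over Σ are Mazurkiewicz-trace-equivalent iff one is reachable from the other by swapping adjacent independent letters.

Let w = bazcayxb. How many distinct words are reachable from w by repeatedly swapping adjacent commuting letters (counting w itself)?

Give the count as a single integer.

piece 0:b — minimal
piece 1:a rests on {0:b}
piece 2:z rests on {1:a}
piece 3:c rests on {2:z}
piece 4:a rests on {3:c}
piece 5:y rests on {4:a}
piece 6:x rests on {3:c}
piece 7:b rests on {4:a, 6:x}
minimal pieces: {0:b}
ways to finish when only these pieces remain (= sum over removing one remaining piece with nothing left below it):
  1 left: {5}→1  {7}→1
  2 left: {5,7}→2  {6,7}→1
  3 left: {4,5,7}→2  {5,6,7}→3
  4 left: {4,5,6,7}→5
  5 left: {3,4,5,6,7}→5
  6 left: {2,3,4,5,6,7}→5
  placing 0:b first → 5 extensions

5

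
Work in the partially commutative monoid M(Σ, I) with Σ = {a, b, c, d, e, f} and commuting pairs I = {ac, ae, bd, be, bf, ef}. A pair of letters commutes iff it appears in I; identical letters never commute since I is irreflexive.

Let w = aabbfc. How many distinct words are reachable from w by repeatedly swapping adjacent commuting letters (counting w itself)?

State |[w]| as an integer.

piece 0:a — minimal
piece 1:a rests on {0:a}
piece 2:b rests on {1:a}
piece 3:b rests on {2:b}
piece 4:f rests on {1:a}
piece 5:c rests on {3:b, 4:f}
minimal pieces: {0:a}
ways to finish when only these pieces remain (= sum over removing one remaining piece with nothing left below it):
  1 left: {5}→1
  2 left: {3,5}→1  {4,5}→1
  3 left: {2,3,5}→1  {3,4,5}→2
  4 left: {2,3,4,5}→3
  placing 0:a first → 3 extensions

3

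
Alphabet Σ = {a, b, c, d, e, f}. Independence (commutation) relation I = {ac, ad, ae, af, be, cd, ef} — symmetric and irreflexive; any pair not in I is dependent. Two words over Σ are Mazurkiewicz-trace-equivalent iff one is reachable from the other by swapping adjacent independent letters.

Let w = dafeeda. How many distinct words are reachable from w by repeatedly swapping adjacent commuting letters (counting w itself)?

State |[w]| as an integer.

63

piece 0:d — minimal
piece 1:a — minimal
piece 2:f rests on {0:d}
piece 3:e rests on {0:d}
piece 4:e rests on {3:e}
piece 5:d rests on {2:f, 4:e}
piece 6:a rests on {1:a}
minimal pieces: {0:d, 1:a}
ways to finish when only these pieces remain (= sum over removing one remaining piece with nothing left below it):
  1 left: {5}→1  {6}→1
  2 left: {1,6}→1  {2,5}→1  {4,5}→1  {5,6}→2
  3 left: {1,5,6}→3  {2,4,5}→2  {2,5,6}→3  {3,4,5}→1  {4,5,6}→3
  4 left: {1,2,5,6}→6  {1,4,5,6}→6  {2,3,4,5}→3  {2,4,5,6}→8  {3,4,5,6}→4
  5 left: {0,2,3,4,5}→3  {1,2,4,5,6}→20  {1,3,4,5,6}→10  {2,3,4,5,6}→15
  placing 0:d first → 45 extensions
  placing 1:a first → 18 extensions
total linear extensions = 63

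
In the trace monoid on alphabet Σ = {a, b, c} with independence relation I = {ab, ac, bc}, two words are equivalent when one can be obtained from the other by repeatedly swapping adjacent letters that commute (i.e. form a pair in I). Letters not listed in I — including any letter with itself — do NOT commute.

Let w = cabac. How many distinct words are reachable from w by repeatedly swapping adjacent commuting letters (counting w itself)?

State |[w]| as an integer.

drop 0:c onto floor
drop 1:a onto floor
drop 2:b onto floor
drop 3:a onto {1:a}
drop 4:c onto {0:c}
ground layer = {0:c, 1:a, 2:b}
drop-orders for the pieces not yet dropped (sum over which currently-grounded one goes next):
  1 to go: {2} 1  {3} 1  {4} 1
  2 to go: {0,4} 1  {1,3} 1  {2,3} 2  {2,4} 2  {3,4} 2
  3 to go: {0,2,4} 3  {0,3,4} 3  {1,2,3} 3  {1,3,4} 3  {2,3,4} 6
  if 0:c drops first: 12 orders
  if 1:a drops first: 12 orders
  if 2:b drops first: 6 orders
heap linearizations: 30

30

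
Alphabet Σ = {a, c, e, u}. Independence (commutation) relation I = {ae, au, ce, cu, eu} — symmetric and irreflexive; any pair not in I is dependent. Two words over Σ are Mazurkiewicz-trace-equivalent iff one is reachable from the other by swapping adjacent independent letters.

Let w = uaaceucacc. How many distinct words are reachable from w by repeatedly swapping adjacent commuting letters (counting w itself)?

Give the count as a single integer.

piece 0:u — minimal
piece 1:a — minimal
piece 2:a rests on {1:a}
piece 3:c rests on {2:a}
piece 4:e — minimal
piece 5:u rests on {0:u}
piece 6:c rests on {3:c}
piece 7:a rests on {6:c}
piece 8:c rests on {7:a}
piece 9:c rests on {8:c}
minimal pieces: {0:u, 1:a, 4:e}
ways to finish when only these pieces remain (= sum over removing one remaining piece with nothing left below it):
  1 left: {4}→1  {5}→1  {9}→1
  2 left: {0,5}→1  {4,5}→2  {4,9}→2  {5,9}→2  {8,9}→1
  3 left: {0,4,5}→3  {0,5,9}→3  {4,5,9}→6  {4,8,9}→3  {5,8,9}→3  {7,8,9}→1
  4 left: {0,4,5,9}→12  {0,5,8,9}→6  {4,5,8,9}→12  {4,7,8,9}→4  {5,7,8,9}→4  {6,7,8,9}→1
  5 left: {0,4,5,8,9}→30  {0,5,7,8,9}→10  {3,6,7,8,9}→1  {4,5,7,8,9}→20  {4,6,7,8,9}→5  {5,6,7,8,9}→5
  6 left: {0,4,5,7,8,9}→60  {0,5,6,7,8,9}→15  {2,3,6,7,8,9}→1  {3,4,6,7,8,9}→6  {3,5,6,7,8,9}→6  {4,5,6,7,8,9}→30
  7 left: {0,3,5,6,7,8,9}→21  {0,4,5,6,7,8,9}→105  {1,2,3,6,7,8,9}→1  {2,3,4,6,7,8,9}→7  {2,3,5,6,7,8,9}→7  {3,4,5,6,7,8,9}→42
  8 left: {0,2,3,5,6,7,8,9}→28  {0,3,4,5,6,7,8,9}→168  {1,2,3,4,6,7,8,9}→8  {1,2,3,5,6,7,8,9}→8  {2,3,4,5,6,7,8,9}→56
  placing 0:u first → 72 extensions
  placing 1:a first → 252 extensions
  placing 4:e first → 36 extensions
total linear extensions = 360

360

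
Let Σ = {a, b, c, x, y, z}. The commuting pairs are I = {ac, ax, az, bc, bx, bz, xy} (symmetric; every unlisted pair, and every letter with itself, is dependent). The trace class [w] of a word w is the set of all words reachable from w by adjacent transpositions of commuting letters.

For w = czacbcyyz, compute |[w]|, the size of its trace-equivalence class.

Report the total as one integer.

drop 0:c onto floor
drop 1:z onto {0:c}
drop 2:a onto floor
drop 3:c onto {1:z}
drop 4:b onto {2:a}
drop 5:c onto {3:c}
drop 6:y onto {4:b, 5:c}
drop 7:y onto {6:y}
drop 8:z onto {7:y}
ground layer = {0:c, 2:a}
drop-orders for the pieces not yet dropped (sum over which currently-grounded one goes next):
  1 to go: {8} 1
  2 to go: {7,8} 1
  3 to go: {6,7,8} 1
  4 to go: {4,6,7,8} 1  {5,6,7,8} 1
  5 to go: {2,4,6,7,8} 1  {3,5,6,7,8} 1  {4,5,6,7,8} 2
  6 to go: {1,3,5,6,7,8} 1  {2,4,5,6,7,8} 3  {3,4,5,6,7,8} 3
  7 to go: {0,1,3,5,6,7,8} 1  {1,3,4,5,6,7,8} 4  {2,3,4,5,6,7,8} 6
  if 0:c drops first: 10 orders
  if 2:a drops first: 5 orders
heap linearizations: 15

15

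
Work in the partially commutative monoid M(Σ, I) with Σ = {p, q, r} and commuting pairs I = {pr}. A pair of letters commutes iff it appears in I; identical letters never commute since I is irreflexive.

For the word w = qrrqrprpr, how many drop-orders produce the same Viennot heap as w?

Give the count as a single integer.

10

drop 0:q onto floor
drop 1:r onto {0:q}
drop 2:r onto {1:r}
drop 3:q onto {2:r}
drop 4:r onto {3:q}
drop 5:p onto {3:q}
drop 6:r onto {4:r}
drop 7:p onto {5:p}
drop 8:r onto {6:r}
ground layer = {0:q}
drop-orders for the pieces not yet dropped (sum over which currently-grounded one goes next):
  1 to go: {7} 1  {8} 1
  2 to go: {5,7} 1  {6,8} 1  {7,8} 2
  3 to go: {4,6,8} 1  {5,7,8} 3  {6,7,8} 3
  4 to go: {4,6,7,8} 4  {5,6,7,8} 6
  5 to go: {4,5,6,7,8} 10
  6 to go: {3,4,5,6,7,8} 10
  7 to go: {2,3,4,5,6,7,8} 10
  if 0:q drops first: 10 orders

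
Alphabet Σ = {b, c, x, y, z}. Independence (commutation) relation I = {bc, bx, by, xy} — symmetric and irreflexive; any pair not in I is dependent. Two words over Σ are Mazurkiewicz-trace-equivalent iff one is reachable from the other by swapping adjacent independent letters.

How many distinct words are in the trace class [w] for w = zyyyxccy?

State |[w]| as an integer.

4

#0=z has no predecessor
#1=y depends on [0:z]
#2=y depends on [1:y]
#3=y depends on [2:y]
#4=x depends on [0:z]
#5=c depends on [3:y, 4:x]
#6=c depends on [5:c]
#7=y depends on [6:c]
sources: [0:z]
N(rest) = Σ N(rest − s) over sources s of rest; N(one piece) = 1:
  size 1 → [7]=1
  size 2 → [6,7]=1
  size 3 → [5,6,7]=1
  size 4 → [3,5,6,7]=1  [4,5,6,7]=1
  size 5 → [2,3,5,6,7]=1  [3,4,5,6,7]=2
  size 6 → [1,2,3,5,6,7]=1  [2,3,4,5,6,7]=3
  first=0(z) contributes 4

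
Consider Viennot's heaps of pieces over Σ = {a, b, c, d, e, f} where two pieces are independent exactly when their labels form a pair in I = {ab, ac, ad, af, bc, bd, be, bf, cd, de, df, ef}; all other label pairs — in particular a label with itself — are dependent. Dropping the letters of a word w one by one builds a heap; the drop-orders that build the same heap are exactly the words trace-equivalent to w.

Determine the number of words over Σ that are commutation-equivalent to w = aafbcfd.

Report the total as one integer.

420

drop 0:a onto floor
drop 1:a onto {0:a}
drop 2:f onto floor
drop 3:b onto floor
drop 4:c onto {2:f}
drop 5:f onto {4:c}
drop 6:d onto floor
ground layer = {0:a, 2:f, 3:b, 6:d}
drop-orders for the pieces not yet dropped (sum over which currently-grounded one goes next):
  1 to go: {1} 1  {3} 1  {5} 1  {6} 1
  2 to go: {0,1} 1  {1,3} 2  {1,5} 2  {1,6} 2  {3,5} 2  {3,6} 2  {4,5} 1  {5,6} 2
  3 to go: {0,1,3} 3  {0,1,5} 3  {0,1,6} 3  {1,3,5} 6  {1,3,6} 6  {1,4,5} 3  {1,5,6} 6  {2,4,5} 1  {3,4,5} 3  {3,5,6} 6  {4,5,6} 3
  4 to go: {0,1,3,5} 12  {0,1,3,6} 12  {0,1,4,5} 6  {0,1,5,6} 12  {1,2,4,5} 4  {1,3,4,5} 12  {1,3,5,6} 24  {1,4,5,6} 12  {2,3,4,5} 4  {2,4,5,6} 4  {3,4,5,6} 12
  5 to go: {0,1,2,4,5} 10  {0,1,3,4,5} 30  {0,1,3,5,6} 60  {0,1,4,5,6} 30  {1,2,3,4,5} 20  {1,2,4,5,6} 20  {1,3,4,5,6} 60  {2,3,4,5,6} 20
  if 0:a drops first: 120 orders
  if 2:f drops first: 180 orders
  if 3:b drops first: 60 orders
  if 6:d drops first: 60 orders
heap linearizations: 420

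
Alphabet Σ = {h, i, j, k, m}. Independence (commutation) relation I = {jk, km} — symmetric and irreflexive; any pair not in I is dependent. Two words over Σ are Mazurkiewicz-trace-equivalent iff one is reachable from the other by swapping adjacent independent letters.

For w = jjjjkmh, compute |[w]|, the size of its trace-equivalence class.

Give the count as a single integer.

6

piece 0:j — minimal
piece 1:j rests on {0:j}
piece 2:j rests on {1:j}
piece 3:j rests on {2:j}
piece 4:k — minimal
piece 5:m rests on {3:j}
piece 6:h rests on {4:k, 5:m}
minimal pieces: {0:j, 4:k}
ways to finish when only these pieces remain (= sum over removing one remaining piece with nothing left below it):
  1 left: {6}→1
  2 left: {4,6}→1  {5,6}→1
  3 left: {3,5,6}→1  {4,5,6}→2
  4 left: {2,3,5,6}→1  {3,4,5,6}→3
  5 left: {1,2,3,5,6}→1  {2,3,4,5,6}→4
  placing 0:j first → 5 extensions
  placing 4:k first → 1 extensions
total linear extensions = 6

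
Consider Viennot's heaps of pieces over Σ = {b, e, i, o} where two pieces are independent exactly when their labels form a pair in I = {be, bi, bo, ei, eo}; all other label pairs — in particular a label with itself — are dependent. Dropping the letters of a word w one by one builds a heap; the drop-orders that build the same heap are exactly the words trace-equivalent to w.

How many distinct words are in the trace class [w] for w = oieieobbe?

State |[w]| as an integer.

0(o) covers ∅
1(i) covers 0:o
2(e) covers ∅
3(i) covers 1:i
4(e) covers 2:e
5(o) covers 3:i
6(b) covers ∅
7(b) covers 6:b
8(e) covers 4:e
floor of heap: 0:o, 2:e, 6:b
completions by unplaced set U, small U first (add the entries for U minus each lowest piece of U):
  |U|=1: {5}:1  {7}:1  {8}:1
  |U|=2: {3,5}:1  {4,8}:1  {5,7}:2  {5,8}:2  {6,7}:1  {7,8}:2
  |U|=3: {1,3,5}:1  {2,4,8}:1  {3,5,7}:3  {3,5,8}:3  {4,5,8}:3  {4,7,8}:3  {5,6,7}:3  {5,7,8}:6  {6,7,8}:3
  |U|=4: {0,1,3,5}:1  {1,3,5,7}:4  {1,3,5,8}:4  {2,4,5,8}:4  {2,4,7,8}:4  {3,4,5,8}:6  {3,5,6,7}:6  {3,5,7,8}:12  {4,5,7,8}:12  {4,6,7,8}:6  {5,6,7,8}:12
  |U|=5: {0,1,3,5,7}:5  {0,1,3,5,8}:5  {1,3,4,5,8}:10  {1,3,5,6,7}:10  {1,3,5,7,8}:20  {2,3,4,5,8}:10  {2,4,5,7,8}:20  {2,4,6,7,8}:10  {3,4,5,7,8}:30  {3,5,6,7,8}:30  {4,5,6,7,8}:30
  |U|=6: {0,1,3,4,5,8}:15  {0,1,3,5,6,7}:15  {0,1,3,5,7,8}:30  {1,2,3,4,5,8}:20  {1,3,4,5,7,8}:60  {1,3,5,6,7,8}:60  {2,3,4,5,7,8}:60  {2,4,5,6,7,8}:60  {3,4,5,6,7,8}:90
  |U|=7: {0,1,2,3,4,5,8}:35  {0,1,3,4,5,7,8}:105  {0,1,3,5,6,7,8}:105  {1,2,3,4,5,7,8}:140  {1,3,4,5,6,7,8}:210  {2,3,4,5,6,7,8}:210
  start at 0(o): 560
  start at 2(e): 420
  start at 6(b): 280
sum over floor = 1260

1260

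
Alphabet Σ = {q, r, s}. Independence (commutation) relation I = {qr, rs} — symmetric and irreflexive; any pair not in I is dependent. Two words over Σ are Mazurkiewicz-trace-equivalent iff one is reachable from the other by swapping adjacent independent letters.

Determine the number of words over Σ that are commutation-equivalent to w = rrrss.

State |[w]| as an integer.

10

piece 0:r — minimal
piece 1:r rests on {0:r}
piece 2:r rests on {1:r}
piece 3:s — minimal
piece 4:s rests on {3:s}
minimal pieces: {0:r, 3:s}
ways to finish when only these pieces remain (= sum over removing one remaining piece with nothing left below it):
  1 left: {2}→1  {4}→1
  2 left: {1,2}→1  {2,4}→2  {3,4}→1
  3 left: {0,1,2}→1  {1,2,4}→3  {2,3,4}→3
  placing 0:r first → 6 extensions
  placing 3:s first → 4 extensions
total linear extensions = 10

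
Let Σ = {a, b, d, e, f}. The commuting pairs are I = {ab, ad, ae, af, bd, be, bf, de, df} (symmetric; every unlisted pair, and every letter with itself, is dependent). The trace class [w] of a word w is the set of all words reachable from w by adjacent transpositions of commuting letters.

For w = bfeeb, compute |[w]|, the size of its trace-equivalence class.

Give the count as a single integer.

#0=b has no predecessor
#1=f has no predecessor
#2=e depends on [1:f]
#3=e depends on [2:e]
#4=b depends on [0:b]
sources: [0:b, 1:f]
N(rest) = Σ N(rest − s) over sources s of rest; N(one piece) = 1:
  size 1 → [3]=1  [4]=1
  size 2 → [0,4]=1  [2,3]=1  [3,4]=2
  size 3 → [0,3,4]=3  [1,2,3]=1  [2,3,4]=3
  first=0(b) contributes 4
  first=1(f) contributes 6
|[w]| = 10

10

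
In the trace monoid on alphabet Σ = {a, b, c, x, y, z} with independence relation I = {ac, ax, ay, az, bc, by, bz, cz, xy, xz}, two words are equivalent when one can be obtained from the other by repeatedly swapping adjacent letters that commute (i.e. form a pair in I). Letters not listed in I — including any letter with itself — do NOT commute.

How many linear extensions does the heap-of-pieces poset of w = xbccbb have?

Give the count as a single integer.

#0=x has no predecessor
#1=b depends on [0:x]
#2=c depends on [0:x]
#3=c depends on [2:c]
#4=b depends on [1:b]
#5=b depends on [4:b]
sources: [0:x]
N(rest) = Σ N(rest − s) over sources s of rest; N(one piece) = 1:
  size 1 → [3]=1  [5]=1
  size 2 → [2,3]=1  [3,5]=2  [4,5]=1
  size 3 → [1,4,5]=1  [2,3,5]=3  [3,4,5]=3
  size 4 → [1,3,4,5]=4  [2,3,4,5]=6
  first=0(x) contributes 10

10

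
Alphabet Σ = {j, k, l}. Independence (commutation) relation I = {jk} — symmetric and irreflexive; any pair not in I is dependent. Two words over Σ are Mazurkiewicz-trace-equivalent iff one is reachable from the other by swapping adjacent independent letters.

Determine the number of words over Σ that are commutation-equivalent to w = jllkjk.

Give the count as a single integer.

0(j) covers ∅
1(l) covers 0:j
2(l) covers 1:l
3(k) covers 2:l
4(j) covers 2:l
5(k) covers 3:k
floor of heap: 0:j
completions by unplaced set U, small U first (add the entries for U minus each lowest piece of U):
  |U|=1: {4}:1  {5}:1
  |U|=2: {3,5}:1  {4,5}:2
  |U|=3: {3,4,5}:3
  |U|=4: {2,3,4,5}:3
  start at 0(j): 3

3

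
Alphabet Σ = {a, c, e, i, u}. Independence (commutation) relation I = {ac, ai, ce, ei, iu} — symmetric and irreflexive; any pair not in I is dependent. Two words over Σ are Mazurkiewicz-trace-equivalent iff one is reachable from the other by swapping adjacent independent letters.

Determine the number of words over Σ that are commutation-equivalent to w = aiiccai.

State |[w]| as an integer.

21

piece 0:a — minimal
piece 1:i — minimal
piece 2:i rests on {1:i}
piece 3:c rests on {2:i}
piece 4:c rests on {3:c}
piece 5:a rests on {0:a}
piece 6:i rests on {4:c}
minimal pieces: {0:a, 1:i}
ways to finish when only these pieces remain (= sum over removing one remaining piece with nothing left below it):
  1 left: {5}→1  {6}→1
  2 left: {0,5}→1  {4,6}→1  {5,6}→2
  3 left: {0,5,6}→3  {3,4,6}→1  {4,5,6}→3
  4 left: {0,4,5,6}→6  {2,3,4,6}→1  {3,4,5,6}→4
  5 left: {0,3,4,5,6}→10  {1,2,3,4,6}→1  {2,3,4,5,6}→5
  placing 0:a first → 6 extensions
  placing 1:i first → 15 extensions
total linear extensions = 21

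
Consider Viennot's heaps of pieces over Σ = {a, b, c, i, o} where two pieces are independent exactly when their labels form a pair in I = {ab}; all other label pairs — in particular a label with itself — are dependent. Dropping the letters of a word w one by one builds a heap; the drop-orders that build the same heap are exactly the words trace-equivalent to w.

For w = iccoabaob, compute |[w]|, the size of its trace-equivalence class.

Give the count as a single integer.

piece 0:i — minimal
piece 1:c rests on {0:i}
piece 2:c rests on {1:c}
piece 3:o rests on {2:c}
piece 4:a rests on {3:o}
piece 5:b rests on {3:o}
piece 6:a rests on {4:a}
piece 7:o rests on {5:b, 6:a}
piece 8:b rests on {7:o}
minimal pieces: {0:i}
ways to finish when only these pieces remain (= sum over removing one remaining piece with nothing left below it):
  1 left: {8}→1
  2 left: {7,8}→1
  3 left: {5,7,8}→1  {6,7,8}→1
  4 left: {4,6,7,8}→1  {5,6,7,8}→2
  5 left: {4,5,6,7,8}→3
  6 left: {3,4,5,6,7,8}→3
  7 left: {2,3,4,5,6,7,8}→3
  placing 0:i first → 3 extensions

3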